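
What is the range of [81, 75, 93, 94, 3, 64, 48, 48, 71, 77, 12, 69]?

91

Step 1: Identify the maximum value: max = 94
Step 2: Identify the minimum value: min = 3
Step 3: Range = max - min = 94 - 3 = 91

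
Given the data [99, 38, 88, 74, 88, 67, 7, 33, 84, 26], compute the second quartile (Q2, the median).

70.5

Step 1: Sort the data: [7, 26, 33, 38, 67, 74, 84, 88, 88, 99]
Step 2: n = 10
Step 3: Q2 is the median. Since n is even, it is the average of the values at positions 5 and 6:
  Q2 = (67 + 74) / 2 = 70.5
Step 4: Q2 = 70.5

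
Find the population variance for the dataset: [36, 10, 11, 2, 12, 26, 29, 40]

167.1875

Step 1: Compute the mean: (36 + 10 + 11 + 2 + 12 + 26 + 29 + 40) / 8 = 20.75
Step 2: Compute squared deviations from the mean:
  (36 - 20.75)^2 = 232.5625
  (10 - 20.75)^2 = 115.5625
  (11 - 20.75)^2 = 95.0625
  (2 - 20.75)^2 = 351.5625
  (12 - 20.75)^2 = 76.5625
  (26 - 20.75)^2 = 27.5625
  (29 - 20.75)^2 = 68.0625
  (40 - 20.75)^2 = 370.5625
Step 3: Sum of squared deviations = 1337.5
Step 4: Population variance = 1337.5 / 8 = 167.1875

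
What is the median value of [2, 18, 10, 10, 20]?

10

Step 1: Sort the data in ascending order: [2, 10, 10, 18, 20]
Step 2: The number of values is n = 5.
Step 3: Since n is odd, the median is the middle value at position 3: 10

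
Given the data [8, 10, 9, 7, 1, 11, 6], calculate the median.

8

Step 1: Sort the data in ascending order: [1, 6, 7, 8, 9, 10, 11]
Step 2: The number of values is n = 7.
Step 3: Since n is odd, the median is the middle value at position 4: 8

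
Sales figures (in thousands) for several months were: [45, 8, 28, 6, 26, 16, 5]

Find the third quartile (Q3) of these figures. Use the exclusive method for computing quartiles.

28

Step 1: Sort the data: [5, 6, 8, 16, 26, 28, 45]
Step 2: n = 7
Step 3: Using the exclusive quartile method:
  Q1 = 6
  Q2 (median) = 16
  Q3 = 28
  IQR = Q3 - Q1 = 28 - 6 = 22
Step 4: Q3 = 28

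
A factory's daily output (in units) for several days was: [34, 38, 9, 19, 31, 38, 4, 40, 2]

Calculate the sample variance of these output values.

241.3611

Step 1: Compute the mean: (34 + 38 + 9 + 19 + 31 + 38 + 4 + 40 + 2) / 9 = 23.8889
Step 2: Compute squared deviations from the mean:
  (34 - 23.8889)^2 = 102.2346
  (38 - 23.8889)^2 = 199.1235
  (9 - 23.8889)^2 = 221.679
  (19 - 23.8889)^2 = 23.9012
  (31 - 23.8889)^2 = 50.5679
  (38 - 23.8889)^2 = 199.1235
  (4 - 23.8889)^2 = 395.5679
  (40 - 23.8889)^2 = 259.5679
  (2 - 23.8889)^2 = 479.1235
Step 3: Sum of squared deviations = 1930.8889
Step 4: Sample variance = 1930.8889 / 8 = 241.3611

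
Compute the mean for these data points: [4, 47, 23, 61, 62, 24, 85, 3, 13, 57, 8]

35.1818

Step 1: Sum all values: 4 + 47 + 23 + 61 + 62 + 24 + 85 + 3 + 13 + 57 + 8 = 387
Step 2: Count the number of values: n = 11
Step 3: Mean = sum / n = 387 / 11 = 35.1818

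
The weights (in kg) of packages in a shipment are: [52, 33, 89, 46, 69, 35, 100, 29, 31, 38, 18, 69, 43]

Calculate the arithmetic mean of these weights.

50.1538

Step 1: Sum all values: 52 + 33 + 89 + 46 + 69 + 35 + 100 + 29 + 31 + 38 + 18 + 69 + 43 = 652
Step 2: Count the number of values: n = 13
Step 3: Mean = sum / n = 652 / 13 = 50.1538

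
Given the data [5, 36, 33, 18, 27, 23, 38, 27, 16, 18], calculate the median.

25

Step 1: Sort the data in ascending order: [5, 16, 18, 18, 23, 27, 27, 33, 36, 38]
Step 2: The number of values is n = 10.
Step 3: Since n is even, the median is the average of positions 5 and 6:
  Median = (23 + 27) / 2 = 25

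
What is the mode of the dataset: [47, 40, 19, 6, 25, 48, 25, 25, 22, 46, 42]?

25

Step 1: Count the frequency of each value:
  6: appears 1 time(s)
  19: appears 1 time(s)
  22: appears 1 time(s)
  25: appears 3 time(s)
  40: appears 1 time(s)
  42: appears 1 time(s)
  46: appears 1 time(s)
  47: appears 1 time(s)
  48: appears 1 time(s)
Step 2: The value 25 appears most frequently (3 times).
Step 3: Mode = 25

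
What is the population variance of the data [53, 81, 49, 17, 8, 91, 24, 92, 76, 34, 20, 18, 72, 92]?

928.352

Step 1: Compute the mean: (53 + 81 + 49 + 17 + 8 + 91 + 24 + 92 + 76 + 34 + 20 + 18 + 72 + 92) / 14 = 51.9286
Step 2: Compute squared deviations from the mean:
  (53 - 51.9286)^2 = 1.148
  (81 - 51.9286)^2 = 845.148
  (49 - 51.9286)^2 = 8.5765
  (17 - 51.9286)^2 = 1220.0051
  (8 - 51.9286)^2 = 1929.7194
  (91 - 51.9286)^2 = 1526.5765
  (24 - 51.9286)^2 = 780.0051
  (92 - 51.9286)^2 = 1605.7194
  (76 - 51.9286)^2 = 579.4337
  (34 - 51.9286)^2 = 321.4337
  (20 - 51.9286)^2 = 1019.4337
  (18 - 51.9286)^2 = 1151.148
  (72 - 51.9286)^2 = 402.8622
  (92 - 51.9286)^2 = 1605.7194
Step 3: Sum of squared deviations = 12996.9286
Step 4: Population variance = 12996.9286 / 14 = 928.352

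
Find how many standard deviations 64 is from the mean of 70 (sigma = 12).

-0.5

Step 1: Recall the z-score formula: z = (x - mu) / sigma
Step 2: Substitute values: z = (64 - 70) / 12
Step 3: z = -6 / 12 = -0.5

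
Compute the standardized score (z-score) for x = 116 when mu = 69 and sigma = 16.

2.9375

Step 1: Recall the z-score formula: z = (x - mu) / sigma
Step 2: Substitute values: z = (116 - 69) / 16
Step 3: z = 47 / 16 = 2.9375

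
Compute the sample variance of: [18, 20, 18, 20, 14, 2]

47.4667

Step 1: Compute the mean: (18 + 20 + 18 + 20 + 14 + 2) / 6 = 15.3333
Step 2: Compute squared deviations from the mean:
  (18 - 15.3333)^2 = 7.1111
  (20 - 15.3333)^2 = 21.7778
  (18 - 15.3333)^2 = 7.1111
  (20 - 15.3333)^2 = 21.7778
  (14 - 15.3333)^2 = 1.7778
  (2 - 15.3333)^2 = 177.7778
Step 3: Sum of squared deviations = 237.3333
Step 4: Sample variance = 237.3333 / 5 = 47.4667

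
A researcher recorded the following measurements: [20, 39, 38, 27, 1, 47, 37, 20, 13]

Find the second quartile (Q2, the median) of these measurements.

27

Step 1: Sort the data: [1, 13, 20, 20, 27, 37, 38, 39, 47]
Step 2: n = 9
Step 3: Q2 is the median. Since n is odd, it is the middle value at position 5: 27
Step 4: Q2 = 27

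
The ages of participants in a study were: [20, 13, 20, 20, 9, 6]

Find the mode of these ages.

20

Step 1: Count the frequency of each value:
  6: appears 1 time(s)
  9: appears 1 time(s)
  13: appears 1 time(s)
  20: appears 3 time(s)
Step 2: The value 20 appears most frequently (3 times).
Step 3: Mode = 20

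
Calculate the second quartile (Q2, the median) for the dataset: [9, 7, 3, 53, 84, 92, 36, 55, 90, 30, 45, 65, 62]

53

Step 1: Sort the data: [3, 7, 9, 30, 36, 45, 53, 55, 62, 65, 84, 90, 92]
Step 2: n = 13
Step 3: Q2 is the median. Since n is odd, it is the middle value at position 7: 53
Step 4: Q2 = 53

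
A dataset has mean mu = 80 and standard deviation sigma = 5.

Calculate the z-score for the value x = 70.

-2

Step 1: Recall the z-score formula: z = (x - mu) / sigma
Step 2: Substitute values: z = (70 - 80) / 5
Step 3: z = -10 / 5 = -2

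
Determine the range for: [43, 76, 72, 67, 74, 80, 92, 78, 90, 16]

76

Step 1: Identify the maximum value: max = 92
Step 2: Identify the minimum value: min = 16
Step 3: Range = max - min = 92 - 16 = 76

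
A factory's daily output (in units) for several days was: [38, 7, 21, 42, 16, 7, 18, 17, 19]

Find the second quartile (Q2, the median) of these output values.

18

Step 1: Sort the data: [7, 7, 16, 17, 18, 19, 21, 38, 42]
Step 2: n = 9
Step 3: Q2 is the median. Since n is odd, it is the middle value at position 5: 18
Step 4: Q2 = 18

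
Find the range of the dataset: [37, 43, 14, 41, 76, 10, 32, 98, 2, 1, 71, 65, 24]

97

Step 1: Identify the maximum value: max = 98
Step 2: Identify the minimum value: min = 1
Step 3: Range = max - min = 98 - 1 = 97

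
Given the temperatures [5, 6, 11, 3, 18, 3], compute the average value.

7.6667

Step 1: Sum all values: 5 + 6 + 11 + 3 + 18 + 3 = 46
Step 2: Count the number of values: n = 6
Step 3: Mean = sum / n = 46 / 6 = 7.6667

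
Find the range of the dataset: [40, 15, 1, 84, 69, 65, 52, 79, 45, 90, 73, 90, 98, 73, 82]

97

Step 1: Identify the maximum value: max = 98
Step 2: Identify the minimum value: min = 1
Step 3: Range = max - min = 98 - 1 = 97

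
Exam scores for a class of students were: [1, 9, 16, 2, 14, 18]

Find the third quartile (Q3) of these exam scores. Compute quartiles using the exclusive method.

16.5

Step 1: Sort the data: [1, 2, 9, 14, 16, 18]
Step 2: n = 6
Step 3: Using the exclusive quartile method:
  Q1 = 1.75
  Q2 (median) = 11.5
  Q3 = 16.5
  IQR = Q3 - Q1 = 16.5 - 1.75 = 14.75
Step 4: Q3 = 16.5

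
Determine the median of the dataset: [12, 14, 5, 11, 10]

11

Step 1: Sort the data in ascending order: [5, 10, 11, 12, 14]
Step 2: The number of values is n = 5.
Step 3: Since n is odd, the median is the middle value at position 3: 11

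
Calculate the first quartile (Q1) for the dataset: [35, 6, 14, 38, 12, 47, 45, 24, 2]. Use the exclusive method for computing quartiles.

9

Step 1: Sort the data: [2, 6, 12, 14, 24, 35, 38, 45, 47]
Step 2: n = 9
Step 3: Using the exclusive quartile method:
  Q1 = 9
  Q2 (median) = 24
  Q3 = 41.5
  IQR = Q3 - Q1 = 41.5 - 9 = 32.5
Step 4: Q1 = 9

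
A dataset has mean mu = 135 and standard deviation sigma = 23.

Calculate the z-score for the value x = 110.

-1.087

Step 1: Recall the z-score formula: z = (x - mu) / sigma
Step 2: Substitute values: z = (110 - 135) / 23
Step 3: z = -25 / 23 = -1.087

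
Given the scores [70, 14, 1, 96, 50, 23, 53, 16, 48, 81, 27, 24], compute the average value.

41.9167

Step 1: Sum all values: 70 + 14 + 1 + 96 + 50 + 23 + 53 + 16 + 48 + 81 + 27 + 24 = 503
Step 2: Count the number of values: n = 12
Step 3: Mean = sum / n = 503 / 12 = 41.9167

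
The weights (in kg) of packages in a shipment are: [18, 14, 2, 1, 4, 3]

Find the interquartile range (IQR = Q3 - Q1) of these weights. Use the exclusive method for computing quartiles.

13.25

Step 1: Sort the data: [1, 2, 3, 4, 14, 18]
Step 2: n = 6
Step 3: Using the exclusive quartile method:
  Q1 = 1.75
  Q2 (median) = 3.5
  Q3 = 15
  IQR = Q3 - Q1 = 15 - 1.75 = 13.25
Step 4: IQR = 13.25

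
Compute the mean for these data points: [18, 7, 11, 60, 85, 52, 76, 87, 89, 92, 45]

56.5455

Step 1: Sum all values: 18 + 7 + 11 + 60 + 85 + 52 + 76 + 87 + 89 + 92 + 45 = 622
Step 2: Count the number of values: n = 11
Step 3: Mean = sum / n = 622 / 11 = 56.5455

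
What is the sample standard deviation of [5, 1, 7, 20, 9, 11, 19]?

7.0407

Step 1: Compute the mean: 10.2857
Step 2: Sum of squared deviations from the mean: 297.4286
Step 3: Sample variance = 297.4286 / 6 = 49.5714
Step 4: Standard deviation = sqrt(49.5714) = 7.0407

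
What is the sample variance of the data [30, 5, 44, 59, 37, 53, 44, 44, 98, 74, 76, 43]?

581.1742

Step 1: Compute the mean: (30 + 5 + 44 + 59 + 37 + 53 + 44 + 44 + 98 + 74 + 76 + 43) / 12 = 50.5833
Step 2: Compute squared deviations from the mean:
  (30 - 50.5833)^2 = 423.6736
  (5 - 50.5833)^2 = 2077.8403
  (44 - 50.5833)^2 = 43.3403
  (59 - 50.5833)^2 = 70.8403
  (37 - 50.5833)^2 = 184.5069
  (53 - 50.5833)^2 = 5.8403
  (44 - 50.5833)^2 = 43.3403
  (44 - 50.5833)^2 = 43.3403
  (98 - 50.5833)^2 = 2248.3403
  (74 - 50.5833)^2 = 548.3403
  (76 - 50.5833)^2 = 646.0069
  (43 - 50.5833)^2 = 57.5069
Step 3: Sum of squared deviations = 6392.9167
Step 4: Sample variance = 6392.9167 / 11 = 581.1742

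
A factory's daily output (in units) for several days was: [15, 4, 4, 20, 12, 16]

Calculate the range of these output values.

16

Step 1: Identify the maximum value: max = 20
Step 2: Identify the minimum value: min = 4
Step 3: Range = max - min = 20 - 4 = 16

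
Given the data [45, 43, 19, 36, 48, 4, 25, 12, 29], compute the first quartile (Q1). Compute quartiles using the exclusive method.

15.5

Step 1: Sort the data: [4, 12, 19, 25, 29, 36, 43, 45, 48]
Step 2: n = 9
Step 3: Using the exclusive quartile method:
  Q1 = 15.5
  Q2 (median) = 29
  Q3 = 44
  IQR = Q3 - Q1 = 44 - 15.5 = 28.5
Step 4: Q1 = 15.5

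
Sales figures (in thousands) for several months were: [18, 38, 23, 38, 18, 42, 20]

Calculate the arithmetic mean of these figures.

28.1429

Step 1: Sum all values: 18 + 38 + 23 + 38 + 18 + 42 + 20 = 197
Step 2: Count the number of values: n = 7
Step 3: Mean = sum / n = 197 / 7 = 28.1429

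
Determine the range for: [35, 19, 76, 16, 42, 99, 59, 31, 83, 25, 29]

83

Step 1: Identify the maximum value: max = 99
Step 2: Identify the minimum value: min = 16
Step 3: Range = max - min = 99 - 16 = 83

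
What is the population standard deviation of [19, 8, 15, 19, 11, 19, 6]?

5.1389

Step 1: Compute the mean: 13.8571
Step 2: Sum of squared deviations from the mean: 184.8571
Step 3: Population variance = 184.8571 / 7 = 26.4082
Step 4: Standard deviation = sqrt(26.4082) = 5.1389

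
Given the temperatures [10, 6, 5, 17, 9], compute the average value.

9.4

Step 1: Sum all values: 10 + 6 + 5 + 17 + 9 = 47
Step 2: Count the number of values: n = 5
Step 3: Mean = sum / n = 47 / 5 = 9.4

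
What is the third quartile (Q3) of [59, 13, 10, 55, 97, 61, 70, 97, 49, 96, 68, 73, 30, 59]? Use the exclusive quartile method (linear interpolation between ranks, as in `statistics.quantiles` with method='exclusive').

78.75

Step 1: Sort the data: [10, 13, 30, 49, 55, 59, 59, 61, 68, 70, 73, 96, 97, 97]
Step 2: n = 14
Step 3: Using the exclusive quartile method:
  Q1 = 44.25
  Q2 (median) = 60
  Q3 = 78.75
  IQR = Q3 - Q1 = 78.75 - 44.25 = 34.5
Step 4: Q3 = 78.75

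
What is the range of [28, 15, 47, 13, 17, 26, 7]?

40

Step 1: Identify the maximum value: max = 47
Step 2: Identify the minimum value: min = 7
Step 3: Range = max - min = 47 - 7 = 40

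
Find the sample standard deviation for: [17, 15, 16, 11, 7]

4.1473

Step 1: Compute the mean: 13.2
Step 2: Sum of squared deviations from the mean: 68.8
Step 3: Sample variance = 68.8 / 4 = 17.2
Step 4: Standard deviation = sqrt(17.2) = 4.1473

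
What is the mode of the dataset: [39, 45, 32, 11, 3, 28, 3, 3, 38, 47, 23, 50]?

3

Step 1: Count the frequency of each value:
  3: appears 3 time(s)
  11: appears 1 time(s)
  23: appears 1 time(s)
  28: appears 1 time(s)
  32: appears 1 time(s)
  38: appears 1 time(s)
  39: appears 1 time(s)
  45: appears 1 time(s)
  47: appears 1 time(s)
  50: appears 1 time(s)
Step 2: The value 3 appears most frequently (3 times).
Step 3: Mode = 3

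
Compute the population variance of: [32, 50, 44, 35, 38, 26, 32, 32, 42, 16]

83.21

Step 1: Compute the mean: (32 + 50 + 44 + 35 + 38 + 26 + 32 + 32 + 42 + 16) / 10 = 34.7
Step 2: Compute squared deviations from the mean:
  (32 - 34.7)^2 = 7.29
  (50 - 34.7)^2 = 234.09
  (44 - 34.7)^2 = 86.49
  (35 - 34.7)^2 = 0.09
  (38 - 34.7)^2 = 10.89
  (26 - 34.7)^2 = 75.69
  (32 - 34.7)^2 = 7.29
  (32 - 34.7)^2 = 7.29
  (42 - 34.7)^2 = 53.29
  (16 - 34.7)^2 = 349.69
Step 3: Sum of squared deviations = 832.1
Step 4: Population variance = 832.1 / 10 = 83.21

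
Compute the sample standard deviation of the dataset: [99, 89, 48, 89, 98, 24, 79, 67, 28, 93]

28.5003

Step 1: Compute the mean: 71.4
Step 2: Sum of squared deviations from the mean: 7310.4
Step 3: Sample variance = 7310.4 / 9 = 812.2667
Step 4: Standard deviation = sqrt(812.2667) = 28.5003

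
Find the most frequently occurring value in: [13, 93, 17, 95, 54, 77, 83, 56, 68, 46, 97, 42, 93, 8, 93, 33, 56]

93

Step 1: Count the frequency of each value:
  8: appears 1 time(s)
  13: appears 1 time(s)
  17: appears 1 time(s)
  33: appears 1 time(s)
  42: appears 1 time(s)
  46: appears 1 time(s)
  54: appears 1 time(s)
  56: appears 2 time(s)
  68: appears 1 time(s)
  77: appears 1 time(s)
  83: appears 1 time(s)
  93: appears 3 time(s)
  95: appears 1 time(s)
  97: appears 1 time(s)
Step 2: The value 93 appears most frequently (3 times).
Step 3: Mode = 93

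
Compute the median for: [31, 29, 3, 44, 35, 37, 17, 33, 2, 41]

32

Step 1: Sort the data in ascending order: [2, 3, 17, 29, 31, 33, 35, 37, 41, 44]
Step 2: The number of values is n = 10.
Step 3: Since n is even, the median is the average of positions 5 and 6:
  Median = (31 + 33) / 2 = 32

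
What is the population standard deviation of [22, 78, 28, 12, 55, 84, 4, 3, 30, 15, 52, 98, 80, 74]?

31.7459

Step 1: Compute the mean: 45.3571
Step 2: Sum of squared deviations from the mean: 14109.2143
Step 3: Population variance = 14109.2143 / 14 = 1007.801
Step 4: Standard deviation = sqrt(1007.801) = 31.7459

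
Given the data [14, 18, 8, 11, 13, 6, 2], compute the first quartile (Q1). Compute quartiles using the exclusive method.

6

Step 1: Sort the data: [2, 6, 8, 11, 13, 14, 18]
Step 2: n = 7
Step 3: Using the exclusive quartile method:
  Q1 = 6
  Q2 (median) = 11
  Q3 = 14
  IQR = Q3 - Q1 = 14 - 6 = 8
Step 4: Q1 = 6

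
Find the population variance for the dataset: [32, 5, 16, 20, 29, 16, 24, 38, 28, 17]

83.25

Step 1: Compute the mean: (32 + 5 + 16 + 20 + 29 + 16 + 24 + 38 + 28 + 17) / 10 = 22.5
Step 2: Compute squared deviations from the mean:
  (32 - 22.5)^2 = 90.25
  (5 - 22.5)^2 = 306.25
  (16 - 22.5)^2 = 42.25
  (20 - 22.5)^2 = 6.25
  (29 - 22.5)^2 = 42.25
  (16 - 22.5)^2 = 42.25
  (24 - 22.5)^2 = 2.25
  (38 - 22.5)^2 = 240.25
  (28 - 22.5)^2 = 30.25
  (17 - 22.5)^2 = 30.25
Step 3: Sum of squared deviations = 832.5
Step 4: Population variance = 832.5 / 10 = 83.25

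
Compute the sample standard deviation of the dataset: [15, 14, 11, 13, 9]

2.4083

Step 1: Compute the mean: 12.4
Step 2: Sum of squared deviations from the mean: 23.2
Step 3: Sample variance = 23.2 / 4 = 5.8
Step 4: Standard deviation = sqrt(5.8) = 2.4083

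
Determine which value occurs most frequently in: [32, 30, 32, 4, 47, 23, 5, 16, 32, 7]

32

Step 1: Count the frequency of each value:
  4: appears 1 time(s)
  5: appears 1 time(s)
  7: appears 1 time(s)
  16: appears 1 time(s)
  23: appears 1 time(s)
  30: appears 1 time(s)
  32: appears 3 time(s)
  47: appears 1 time(s)
Step 2: The value 32 appears most frequently (3 times).
Step 3: Mode = 32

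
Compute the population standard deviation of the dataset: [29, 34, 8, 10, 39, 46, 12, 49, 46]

15.5563

Step 1: Compute the mean: 30.3333
Step 2: Sum of squared deviations from the mean: 2178
Step 3: Population variance = 2178 / 9 = 242
Step 4: Standard deviation = sqrt(242) = 15.5563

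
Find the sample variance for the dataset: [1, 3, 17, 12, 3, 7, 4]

33.5714

Step 1: Compute the mean: (1 + 3 + 17 + 12 + 3 + 7 + 4) / 7 = 6.7143
Step 2: Compute squared deviations from the mean:
  (1 - 6.7143)^2 = 32.6531
  (3 - 6.7143)^2 = 13.7959
  (17 - 6.7143)^2 = 105.7959
  (12 - 6.7143)^2 = 27.9388
  (3 - 6.7143)^2 = 13.7959
  (7 - 6.7143)^2 = 0.0816
  (4 - 6.7143)^2 = 7.3673
Step 3: Sum of squared deviations = 201.4286
Step 4: Sample variance = 201.4286 / 6 = 33.5714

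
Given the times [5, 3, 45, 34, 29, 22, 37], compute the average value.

25

Step 1: Sum all values: 5 + 3 + 45 + 34 + 29 + 22 + 37 = 175
Step 2: Count the number of values: n = 7
Step 3: Mean = sum / n = 175 / 7 = 25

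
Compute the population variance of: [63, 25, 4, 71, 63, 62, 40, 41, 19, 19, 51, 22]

446

Step 1: Compute the mean: (63 + 25 + 4 + 71 + 63 + 62 + 40 + 41 + 19 + 19 + 51 + 22) / 12 = 40
Step 2: Compute squared deviations from the mean:
  (63 - 40)^2 = 529
  (25 - 40)^2 = 225
  (4 - 40)^2 = 1296
  (71 - 40)^2 = 961
  (63 - 40)^2 = 529
  (62 - 40)^2 = 484
  (40 - 40)^2 = 0
  (41 - 40)^2 = 1
  (19 - 40)^2 = 441
  (19 - 40)^2 = 441
  (51 - 40)^2 = 121
  (22 - 40)^2 = 324
Step 3: Sum of squared deviations = 5352
Step 4: Population variance = 5352 / 12 = 446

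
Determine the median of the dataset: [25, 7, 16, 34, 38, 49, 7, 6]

20.5

Step 1: Sort the data in ascending order: [6, 7, 7, 16, 25, 34, 38, 49]
Step 2: The number of values is n = 8.
Step 3: Since n is even, the median is the average of positions 4 and 5:
  Median = (16 + 25) / 2 = 20.5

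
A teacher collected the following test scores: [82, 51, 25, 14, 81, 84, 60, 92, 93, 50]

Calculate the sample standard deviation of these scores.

27.9555

Step 1: Compute the mean: 63.2
Step 2: Sum of squared deviations from the mean: 7033.6
Step 3: Sample variance = 7033.6 / 9 = 781.5111
Step 4: Standard deviation = sqrt(781.5111) = 27.9555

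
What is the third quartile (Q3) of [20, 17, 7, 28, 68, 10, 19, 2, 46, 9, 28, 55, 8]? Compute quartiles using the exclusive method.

37

Step 1: Sort the data: [2, 7, 8, 9, 10, 17, 19, 20, 28, 28, 46, 55, 68]
Step 2: n = 13
Step 3: Using the exclusive quartile method:
  Q1 = 8.5
  Q2 (median) = 19
  Q3 = 37
  IQR = Q3 - Q1 = 37 - 8.5 = 28.5
Step 4: Q3 = 37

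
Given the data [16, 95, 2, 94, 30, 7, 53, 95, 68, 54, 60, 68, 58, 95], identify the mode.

95

Step 1: Count the frequency of each value:
  2: appears 1 time(s)
  7: appears 1 time(s)
  16: appears 1 time(s)
  30: appears 1 time(s)
  53: appears 1 time(s)
  54: appears 1 time(s)
  58: appears 1 time(s)
  60: appears 1 time(s)
  68: appears 2 time(s)
  94: appears 1 time(s)
  95: appears 3 time(s)
Step 2: The value 95 appears most frequently (3 times).
Step 3: Mode = 95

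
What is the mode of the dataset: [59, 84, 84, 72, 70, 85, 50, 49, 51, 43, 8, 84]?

84

Step 1: Count the frequency of each value:
  8: appears 1 time(s)
  43: appears 1 time(s)
  49: appears 1 time(s)
  50: appears 1 time(s)
  51: appears 1 time(s)
  59: appears 1 time(s)
  70: appears 1 time(s)
  72: appears 1 time(s)
  84: appears 3 time(s)
  85: appears 1 time(s)
Step 2: The value 84 appears most frequently (3 times).
Step 3: Mode = 84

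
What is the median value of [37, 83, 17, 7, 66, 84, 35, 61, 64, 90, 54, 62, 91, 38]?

61.5

Step 1: Sort the data in ascending order: [7, 17, 35, 37, 38, 54, 61, 62, 64, 66, 83, 84, 90, 91]
Step 2: The number of values is n = 14.
Step 3: Since n is even, the median is the average of positions 7 and 8:
  Median = (61 + 62) / 2 = 61.5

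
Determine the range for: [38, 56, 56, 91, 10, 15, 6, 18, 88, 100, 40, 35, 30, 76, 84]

94

Step 1: Identify the maximum value: max = 100
Step 2: Identify the minimum value: min = 6
Step 3: Range = max - min = 100 - 6 = 94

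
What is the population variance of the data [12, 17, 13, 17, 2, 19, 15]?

27.3878

Step 1: Compute the mean: (12 + 17 + 13 + 17 + 2 + 19 + 15) / 7 = 13.5714
Step 2: Compute squared deviations from the mean:
  (12 - 13.5714)^2 = 2.4694
  (17 - 13.5714)^2 = 11.7551
  (13 - 13.5714)^2 = 0.3265
  (17 - 13.5714)^2 = 11.7551
  (2 - 13.5714)^2 = 133.898
  (19 - 13.5714)^2 = 29.4694
  (15 - 13.5714)^2 = 2.0408
Step 3: Sum of squared deviations = 191.7143
Step 4: Population variance = 191.7143 / 7 = 27.3878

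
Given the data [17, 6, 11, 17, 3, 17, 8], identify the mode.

17

Step 1: Count the frequency of each value:
  3: appears 1 time(s)
  6: appears 1 time(s)
  8: appears 1 time(s)
  11: appears 1 time(s)
  17: appears 3 time(s)
Step 2: The value 17 appears most frequently (3 times).
Step 3: Mode = 17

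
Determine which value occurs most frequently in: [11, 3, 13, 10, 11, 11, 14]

11

Step 1: Count the frequency of each value:
  3: appears 1 time(s)
  10: appears 1 time(s)
  11: appears 3 time(s)
  13: appears 1 time(s)
  14: appears 1 time(s)
Step 2: The value 11 appears most frequently (3 times).
Step 3: Mode = 11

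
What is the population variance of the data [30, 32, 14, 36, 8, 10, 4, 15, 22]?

117.3333

Step 1: Compute the mean: (30 + 32 + 14 + 36 + 8 + 10 + 4 + 15 + 22) / 9 = 19
Step 2: Compute squared deviations from the mean:
  (30 - 19)^2 = 121
  (32 - 19)^2 = 169
  (14 - 19)^2 = 25
  (36 - 19)^2 = 289
  (8 - 19)^2 = 121
  (10 - 19)^2 = 81
  (4 - 19)^2 = 225
  (15 - 19)^2 = 16
  (22 - 19)^2 = 9
Step 3: Sum of squared deviations = 1056
Step 4: Population variance = 1056 / 9 = 117.3333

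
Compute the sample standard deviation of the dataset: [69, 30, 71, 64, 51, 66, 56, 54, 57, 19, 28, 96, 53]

20.4347

Step 1: Compute the mean: 54.9231
Step 2: Sum of squared deviations from the mean: 5010.9231
Step 3: Sample variance = 5010.9231 / 12 = 417.5769
Step 4: Standard deviation = sqrt(417.5769) = 20.4347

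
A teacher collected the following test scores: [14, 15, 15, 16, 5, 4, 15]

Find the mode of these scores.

15

Step 1: Count the frequency of each value:
  4: appears 1 time(s)
  5: appears 1 time(s)
  14: appears 1 time(s)
  15: appears 3 time(s)
  16: appears 1 time(s)
Step 2: The value 15 appears most frequently (3 times).
Step 3: Mode = 15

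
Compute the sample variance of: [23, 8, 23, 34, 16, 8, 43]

169.1429

Step 1: Compute the mean: (23 + 8 + 23 + 34 + 16 + 8 + 43) / 7 = 22.1429
Step 2: Compute squared deviations from the mean:
  (23 - 22.1429)^2 = 0.7347
  (8 - 22.1429)^2 = 200.0204
  (23 - 22.1429)^2 = 0.7347
  (34 - 22.1429)^2 = 140.5918
  (16 - 22.1429)^2 = 37.7347
  (8 - 22.1429)^2 = 200.0204
  (43 - 22.1429)^2 = 435.0204
Step 3: Sum of squared deviations = 1014.8571
Step 4: Sample variance = 1014.8571 / 6 = 169.1429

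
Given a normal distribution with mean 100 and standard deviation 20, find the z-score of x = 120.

1

Step 1: Recall the z-score formula: z = (x - mu) / sigma
Step 2: Substitute values: z = (120 - 100) / 20
Step 3: z = 20 / 20 = 1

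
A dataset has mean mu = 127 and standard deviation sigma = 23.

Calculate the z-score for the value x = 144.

0.7391

Step 1: Recall the z-score formula: z = (x - mu) / sigma
Step 2: Substitute values: z = (144 - 127) / 23
Step 3: z = 17 / 23 = 0.7391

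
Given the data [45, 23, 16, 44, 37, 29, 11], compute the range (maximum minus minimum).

34

Step 1: Identify the maximum value: max = 45
Step 2: Identify the minimum value: min = 11
Step 3: Range = max - min = 45 - 11 = 34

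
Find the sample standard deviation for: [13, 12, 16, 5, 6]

4.7223

Step 1: Compute the mean: 10.4
Step 2: Sum of squared deviations from the mean: 89.2
Step 3: Sample variance = 89.2 / 4 = 22.3
Step 4: Standard deviation = sqrt(22.3) = 4.7223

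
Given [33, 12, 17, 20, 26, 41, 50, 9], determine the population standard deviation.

13.4722

Step 1: Compute the mean: 26
Step 2: Sum of squared deviations from the mean: 1452
Step 3: Population variance = 1452 / 8 = 181.5
Step 4: Standard deviation = sqrt(181.5) = 13.4722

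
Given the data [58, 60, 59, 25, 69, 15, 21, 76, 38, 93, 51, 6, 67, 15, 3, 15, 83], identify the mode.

15

Step 1: Count the frequency of each value:
  3: appears 1 time(s)
  6: appears 1 time(s)
  15: appears 3 time(s)
  21: appears 1 time(s)
  25: appears 1 time(s)
  38: appears 1 time(s)
  51: appears 1 time(s)
  58: appears 1 time(s)
  59: appears 1 time(s)
  60: appears 1 time(s)
  67: appears 1 time(s)
  69: appears 1 time(s)
  76: appears 1 time(s)
  83: appears 1 time(s)
  93: appears 1 time(s)
Step 2: The value 15 appears most frequently (3 times).
Step 3: Mode = 15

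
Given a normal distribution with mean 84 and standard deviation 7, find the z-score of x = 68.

-2.2857

Step 1: Recall the z-score formula: z = (x - mu) / sigma
Step 2: Substitute values: z = (68 - 84) / 7
Step 3: z = -16 / 7 = -2.2857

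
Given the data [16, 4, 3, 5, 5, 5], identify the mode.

5

Step 1: Count the frequency of each value:
  3: appears 1 time(s)
  4: appears 1 time(s)
  5: appears 3 time(s)
  16: appears 1 time(s)
Step 2: The value 5 appears most frequently (3 times).
Step 3: Mode = 5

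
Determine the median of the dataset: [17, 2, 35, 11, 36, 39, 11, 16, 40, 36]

26

Step 1: Sort the data in ascending order: [2, 11, 11, 16, 17, 35, 36, 36, 39, 40]
Step 2: The number of values is n = 10.
Step 3: Since n is even, the median is the average of positions 5 and 6:
  Median = (17 + 35) / 2 = 26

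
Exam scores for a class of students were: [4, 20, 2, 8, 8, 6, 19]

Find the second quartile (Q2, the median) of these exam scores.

8

Step 1: Sort the data: [2, 4, 6, 8, 8, 19, 20]
Step 2: n = 7
Step 3: Q2 is the median. Since n is odd, it is the middle value at position 4: 8
Step 4: Q2 = 8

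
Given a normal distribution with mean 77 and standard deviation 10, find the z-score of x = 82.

0.5

Step 1: Recall the z-score formula: z = (x - mu) / sigma
Step 2: Substitute values: z = (82 - 77) / 10
Step 3: z = 5 / 10 = 0.5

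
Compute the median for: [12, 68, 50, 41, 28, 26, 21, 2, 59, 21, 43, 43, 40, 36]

38

Step 1: Sort the data in ascending order: [2, 12, 21, 21, 26, 28, 36, 40, 41, 43, 43, 50, 59, 68]
Step 2: The number of values is n = 14.
Step 3: Since n is even, the median is the average of positions 7 and 8:
  Median = (36 + 40) / 2 = 38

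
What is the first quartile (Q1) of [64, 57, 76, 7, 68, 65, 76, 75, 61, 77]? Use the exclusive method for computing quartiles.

60

Step 1: Sort the data: [7, 57, 61, 64, 65, 68, 75, 76, 76, 77]
Step 2: n = 10
Step 3: Using the exclusive quartile method:
  Q1 = 60
  Q2 (median) = 66.5
  Q3 = 76
  IQR = Q3 - Q1 = 76 - 60 = 16
Step 4: Q1 = 60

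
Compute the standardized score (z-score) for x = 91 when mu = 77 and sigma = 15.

0.9333

Step 1: Recall the z-score formula: z = (x - mu) / sigma
Step 2: Substitute values: z = (91 - 77) / 15
Step 3: z = 14 / 15 = 0.9333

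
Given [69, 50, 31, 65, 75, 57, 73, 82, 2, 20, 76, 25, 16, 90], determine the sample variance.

797.4121

Step 1: Compute the mean: (69 + 50 + 31 + 65 + 75 + 57 + 73 + 82 + 2 + 20 + 76 + 25 + 16 + 90) / 14 = 52.2143
Step 2: Compute squared deviations from the mean:
  (69 - 52.2143)^2 = 281.7602
  (50 - 52.2143)^2 = 4.9031
  (31 - 52.2143)^2 = 450.0459
  (65 - 52.2143)^2 = 163.4745
  (75 - 52.2143)^2 = 519.1888
  (57 - 52.2143)^2 = 22.9031
  (73 - 52.2143)^2 = 432.0459
  (82 - 52.2143)^2 = 887.1888
  (2 - 52.2143)^2 = 2521.4745
  (20 - 52.2143)^2 = 1037.7602
  (76 - 52.2143)^2 = 565.7602
  (25 - 52.2143)^2 = 740.6173
  (16 - 52.2143)^2 = 1311.4745
  (90 - 52.2143)^2 = 1427.7602
Step 3: Sum of squared deviations = 10366.3571
Step 4: Sample variance = 10366.3571 / 13 = 797.4121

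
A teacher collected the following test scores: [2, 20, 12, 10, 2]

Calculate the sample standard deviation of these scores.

7.5631

Step 1: Compute the mean: 9.2
Step 2: Sum of squared deviations from the mean: 228.8
Step 3: Sample variance = 228.8 / 4 = 57.2
Step 4: Standard deviation = sqrt(57.2) = 7.5631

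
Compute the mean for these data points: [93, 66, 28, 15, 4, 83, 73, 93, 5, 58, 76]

54

Step 1: Sum all values: 93 + 66 + 28 + 15 + 4 + 83 + 73 + 93 + 5 + 58 + 76 = 594
Step 2: Count the number of values: n = 11
Step 3: Mean = sum / n = 594 / 11 = 54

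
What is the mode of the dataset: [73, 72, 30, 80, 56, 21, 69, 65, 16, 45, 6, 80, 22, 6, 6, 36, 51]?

6

Step 1: Count the frequency of each value:
  6: appears 3 time(s)
  16: appears 1 time(s)
  21: appears 1 time(s)
  22: appears 1 time(s)
  30: appears 1 time(s)
  36: appears 1 time(s)
  45: appears 1 time(s)
  51: appears 1 time(s)
  56: appears 1 time(s)
  65: appears 1 time(s)
  69: appears 1 time(s)
  72: appears 1 time(s)
  73: appears 1 time(s)
  80: appears 2 time(s)
Step 2: The value 6 appears most frequently (3 times).
Step 3: Mode = 6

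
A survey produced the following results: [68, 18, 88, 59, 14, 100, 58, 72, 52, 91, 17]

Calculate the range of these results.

86

Step 1: Identify the maximum value: max = 100
Step 2: Identify the minimum value: min = 14
Step 3: Range = max - min = 100 - 14 = 86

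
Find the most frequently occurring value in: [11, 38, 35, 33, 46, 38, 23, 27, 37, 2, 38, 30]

38

Step 1: Count the frequency of each value:
  2: appears 1 time(s)
  11: appears 1 time(s)
  23: appears 1 time(s)
  27: appears 1 time(s)
  30: appears 1 time(s)
  33: appears 1 time(s)
  35: appears 1 time(s)
  37: appears 1 time(s)
  38: appears 3 time(s)
  46: appears 1 time(s)
Step 2: The value 38 appears most frequently (3 times).
Step 3: Mode = 38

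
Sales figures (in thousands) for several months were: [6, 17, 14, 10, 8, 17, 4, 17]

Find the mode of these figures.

17

Step 1: Count the frequency of each value:
  4: appears 1 time(s)
  6: appears 1 time(s)
  8: appears 1 time(s)
  10: appears 1 time(s)
  14: appears 1 time(s)
  17: appears 3 time(s)
Step 2: The value 17 appears most frequently (3 times).
Step 3: Mode = 17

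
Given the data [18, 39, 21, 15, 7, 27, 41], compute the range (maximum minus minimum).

34

Step 1: Identify the maximum value: max = 41
Step 2: Identify the minimum value: min = 7
Step 3: Range = max - min = 41 - 7 = 34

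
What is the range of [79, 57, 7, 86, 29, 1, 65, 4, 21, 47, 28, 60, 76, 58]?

85

Step 1: Identify the maximum value: max = 86
Step 2: Identify the minimum value: min = 1
Step 3: Range = max - min = 86 - 1 = 85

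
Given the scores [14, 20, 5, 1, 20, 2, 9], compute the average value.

10.1429

Step 1: Sum all values: 14 + 20 + 5 + 1 + 20 + 2 + 9 = 71
Step 2: Count the number of values: n = 7
Step 3: Mean = sum / n = 71 / 7 = 10.1429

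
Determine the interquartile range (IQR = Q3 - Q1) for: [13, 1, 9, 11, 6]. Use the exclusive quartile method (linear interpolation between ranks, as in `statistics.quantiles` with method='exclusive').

8.5

Step 1: Sort the data: [1, 6, 9, 11, 13]
Step 2: n = 5
Step 3: Using the exclusive quartile method:
  Q1 = 3.5
  Q2 (median) = 9
  Q3 = 12
  IQR = Q3 - Q1 = 12 - 3.5 = 8.5
Step 4: IQR = 8.5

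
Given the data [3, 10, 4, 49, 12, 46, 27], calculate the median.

12

Step 1: Sort the data in ascending order: [3, 4, 10, 12, 27, 46, 49]
Step 2: The number of values is n = 7.
Step 3: Since n is odd, the median is the middle value at position 4: 12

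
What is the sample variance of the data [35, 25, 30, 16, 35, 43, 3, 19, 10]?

170.75

Step 1: Compute the mean: (35 + 25 + 30 + 16 + 35 + 43 + 3 + 19 + 10) / 9 = 24
Step 2: Compute squared deviations from the mean:
  (35 - 24)^2 = 121
  (25 - 24)^2 = 1
  (30 - 24)^2 = 36
  (16 - 24)^2 = 64
  (35 - 24)^2 = 121
  (43 - 24)^2 = 361
  (3 - 24)^2 = 441
  (19 - 24)^2 = 25
  (10 - 24)^2 = 196
Step 3: Sum of squared deviations = 1366
Step 4: Sample variance = 1366 / 8 = 170.75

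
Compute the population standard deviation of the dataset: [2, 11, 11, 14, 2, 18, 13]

5.5915

Step 1: Compute the mean: 10.1429
Step 2: Sum of squared deviations from the mean: 218.8571
Step 3: Population variance = 218.8571 / 7 = 31.2653
Step 4: Standard deviation = sqrt(31.2653) = 5.5915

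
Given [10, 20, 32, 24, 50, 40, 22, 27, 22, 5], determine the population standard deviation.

12.5363

Step 1: Compute the mean: 25.2
Step 2: Sum of squared deviations from the mean: 1571.6
Step 3: Population variance = 1571.6 / 10 = 157.16
Step 4: Standard deviation = sqrt(157.16) = 12.5363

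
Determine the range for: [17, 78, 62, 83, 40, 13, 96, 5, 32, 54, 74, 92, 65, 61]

91

Step 1: Identify the maximum value: max = 96
Step 2: Identify the minimum value: min = 5
Step 3: Range = max - min = 96 - 5 = 91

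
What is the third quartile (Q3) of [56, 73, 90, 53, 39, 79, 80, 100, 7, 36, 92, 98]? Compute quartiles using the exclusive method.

91.5

Step 1: Sort the data: [7, 36, 39, 53, 56, 73, 79, 80, 90, 92, 98, 100]
Step 2: n = 12
Step 3: Using the exclusive quartile method:
  Q1 = 42.5
  Q2 (median) = 76
  Q3 = 91.5
  IQR = Q3 - Q1 = 91.5 - 42.5 = 49
Step 4: Q3 = 91.5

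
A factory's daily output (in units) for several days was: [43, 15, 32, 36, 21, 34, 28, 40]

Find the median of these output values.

33

Step 1: Sort the data in ascending order: [15, 21, 28, 32, 34, 36, 40, 43]
Step 2: The number of values is n = 8.
Step 3: Since n is even, the median is the average of positions 4 and 5:
  Median = (32 + 34) / 2 = 33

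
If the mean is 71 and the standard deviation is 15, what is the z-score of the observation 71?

0

Step 1: Recall the z-score formula: z = (x - mu) / sigma
Step 2: Substitute values: z = (71 - 71) / 15
Step 3: z = 0 / 15 = 0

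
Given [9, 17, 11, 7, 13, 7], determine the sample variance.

15.0667

Step 1: Compute the mean: (9 + 17 + 11 + 7 + 13 + 7) / 6 = 10.6667
Step 2: Compute squared deviations from the mean:
  (9 - 10.6667)^2 = 2.7778
  (17 - 10.6667)^2 = 40.1111
  (11 - 10.6667)^2 = 0.1111
  (7 - 10.6667)^2 = 13.4444
  (13 - 10.6667)^2 = 5.4444
  (7 - 10.6667)^2 = 13.4444
Step 3: Sum of squared deviations = 75.3333
Step 4: Sample variance = 75.3333 / 5 = 15.0667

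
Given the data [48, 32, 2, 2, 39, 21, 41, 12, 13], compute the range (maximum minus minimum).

46

Step 1: Identify the maximum value: max = 48
Step 2: Identify the minimum value: min = 2
Step 3: Range = max - min = 48 - 2 = 46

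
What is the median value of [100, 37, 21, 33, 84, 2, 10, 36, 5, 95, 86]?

36

Step 1: Sort the data in ascending order: [2, 5, 10, 21, 33, 36, 37, 84, 86, 95, 100]
Step 2: The number of values is n = 11.
Step 3: Since n is odd, the median is the middle value at position 6: 36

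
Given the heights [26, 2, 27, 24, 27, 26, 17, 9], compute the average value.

19.75

Step 1: Sum all values: 26 + 2 + 27 + 24 + 27 + 26 + 17 + 9 = 158
Step 2: Count the number of values: n = 8
Step 3: Mean = sum / n = 158 / 8 = 19.75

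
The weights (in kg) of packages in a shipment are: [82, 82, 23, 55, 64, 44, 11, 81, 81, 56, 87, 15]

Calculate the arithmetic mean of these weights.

56.75

Step 1: Sum all values: 82 + 82 + 23 + 55 + 64 + 44 + 11 + 81 + 81 + 56 + 87 + 15 = 681
Step 2: Count the number of values: n = 12
Step 3: Mean = sum / n = 681 / 12 = 56.75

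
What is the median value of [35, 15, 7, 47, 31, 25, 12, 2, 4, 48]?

20

Step 1: Sort the data in ascending order: [2, 4, 7, 12, 15, 25, 31, 35, 47, 48]
Step 2: The number of values is n = 10.
Step 3: Since n is even, the median is the average of positions 5 and 6:
  Median = (15 + 25) / 2 = 20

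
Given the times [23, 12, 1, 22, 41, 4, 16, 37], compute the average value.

19.5

Step 1: Sum all values: 23 + 12 + 1 + 22 + 41 + 4 + 16 + 37 = 156
Step 2: Count the number of values: n = 8
Step 3: Mean = sum / n = 156 / 8 = 19.5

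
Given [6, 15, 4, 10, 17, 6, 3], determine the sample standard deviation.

5.4685

Step 1: Compute the mean: 8.7143
Step 2: Sum of squared deviations from the mean: 179.4286
Step 3: Sample variance = 179.4286 / 6 = 29.9048
Step 4: Standard deviation = sqrt(29.9048) = 5.4685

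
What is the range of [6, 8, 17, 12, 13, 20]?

14

Step 1: Identify the maximum value: max = 20
Step 2: Identify the minimum value: min = 6
Step 3: Range = max - min = 20 - 6 = 14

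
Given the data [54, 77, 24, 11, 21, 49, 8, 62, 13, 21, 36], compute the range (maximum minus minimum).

69

Step 1: Identify the maximum value: max = 77
Step 2: Identify the minimum value: min = 8
Step 3: Range = max - min = 77 - 8 = 69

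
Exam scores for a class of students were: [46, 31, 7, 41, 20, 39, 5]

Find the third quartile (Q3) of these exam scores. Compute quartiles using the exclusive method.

41

Step 1: Sort the data: [5, 7, 20, 31, 39, 41, 46]
Step 2: n = 7
Step 3: Using the exclusive quartile method:
  Q1 = 7
  Q2 (median) = 31
  Q3 = 41
  IQR = Q3 - Q1 = 41 - 7 = 34
Step 4: Q3 = 41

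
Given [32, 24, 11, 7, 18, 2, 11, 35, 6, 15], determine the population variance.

111.29

Step 1: Compute the mean: (32 + 24 + 11 + 7 + 18 + 2 + 11 + 35 + 6 + 15) / 10 = 16.1
Step 2: Compute squared deviations from the mean:
  (32 - 16.1)^2 = 252.81
  (24 - 16.1)^2 = 62.41
  (11 - 16.1)^2 = 26.01
  (7 - 16.1)^2 = 82.81
  (18 - 16.1)^2 = 3.61
  (2 - 16.1)^2 = 198.81
  (11 - 16.1)^2 = 26.01
  (35 - 16.1)^2 = 357.21
  (6 - 16.1)^2 = 102.01
  (15 - 16.1)^2 = 1.21
Step 3: Sum of squared deviations = 1112.9
Step 4: Population variance = 1112.9 / 10 = 111.29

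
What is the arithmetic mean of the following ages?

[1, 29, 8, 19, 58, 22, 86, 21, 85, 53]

38.2

Step 1: Sum all values: 1 + 29 + 8 + 19 + 58 + 22 + 86 + 21 + 85 + 53 = 382
Step 2: Count the number of values: n = 10
Step 3: Mean = sum / n = 382 / 10 = 38.2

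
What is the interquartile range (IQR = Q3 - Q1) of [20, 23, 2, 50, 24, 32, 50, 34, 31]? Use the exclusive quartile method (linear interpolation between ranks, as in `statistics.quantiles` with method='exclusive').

20.5

Step 1: Sort the data: [2, 20, 23, 24, 31, 32, 34, 50, 50]
Step 2: n = 9
Step 3: Using the exclusive quartile method:
  Q1 = 21.5
  Q2 (median) = 31
  Q3 = 42
  IQR = Q3 - Q1 = 42 - 21.5 = 20.5
Step 4: IQR = 20.5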